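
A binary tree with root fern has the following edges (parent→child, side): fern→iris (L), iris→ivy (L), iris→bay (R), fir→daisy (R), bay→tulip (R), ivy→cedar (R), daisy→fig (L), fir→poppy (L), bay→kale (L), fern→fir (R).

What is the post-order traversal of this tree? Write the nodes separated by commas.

cedar, ivy, kale, tulip, bay, iris, poppy, fig, daisy, fir, fern

Post-order visits the left subtree, then the right subtree, then the node.
At fern: go left to iris.
  At iris: go left to ivy.
    At ivy: no left child.
    At ivy: go right to cedar.
      cedar is a leaf — visit cedar.
    Visit ivy.
  At iris: go right to bay.
    At bay: go left to kale.
      kale is a leaf — visit kale.
    At bay: go right to tulip.
      tulip is a leaf — visit tulip.
    Visit bay.
  Visit iris.
At fern: go right to fir.
  At fir: go left to poppy.
    poppy is a leaf — visit poppy.
  At fir: go right to daisy.
    At daisy: go left to fig.
      fig is a leaf — visit fig.
    At daisy: no right child.
    Visit daisy.
  Visit fir.
Visit fern.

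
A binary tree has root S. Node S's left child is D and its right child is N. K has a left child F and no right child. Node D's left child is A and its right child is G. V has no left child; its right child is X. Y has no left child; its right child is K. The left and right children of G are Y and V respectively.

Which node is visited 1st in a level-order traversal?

Level-order visits nodes level by level from the root, left to right within each level.
Level 0: S
Level 1: D, N
Level 2: A, G
Level 3: Y, V
Level 4: K, X
Level 5: F
Full level-order sequence: S, D, N, A, G, Y, V, K, X, F.

S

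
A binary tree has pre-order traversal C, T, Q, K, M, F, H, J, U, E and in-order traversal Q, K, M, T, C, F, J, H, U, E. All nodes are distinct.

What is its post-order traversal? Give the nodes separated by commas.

M, K, Q, T, J, E, U, H, F, C

The first element of pre-order is the root; it splits in-order into left and right subtrees.
Root C: left subtree has 4 nodes {Q, K, M, T}, right has 5 {F, J, H, U, E}.
  Root T: left subtree has 3 nodes {Q, K, M}, right has 0 { }.
    Root Q: left subtree has 0 nodes { }, right has 2 {K, M}.
      Root K: left subtree has 0 nodes { }, right has 1 {M}.
  Root F: left subtree has 0 nodes { }, right has 4 {J, H, U, E}.
    Root H: left subtree has 1 node {J}, right has 2 {U, E}.
      Root U: left subtree has 0 nodes { }, right has 1 {E}.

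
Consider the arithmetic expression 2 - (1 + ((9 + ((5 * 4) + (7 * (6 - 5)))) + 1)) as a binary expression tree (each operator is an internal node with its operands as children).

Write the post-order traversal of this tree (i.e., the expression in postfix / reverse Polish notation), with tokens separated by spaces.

Post-order on an expression tree gives postfix notation: for each operator, emit left operand, right operand, then the operator.

2 1 9 5 4 * 7 6 5 - * + + 1 + + -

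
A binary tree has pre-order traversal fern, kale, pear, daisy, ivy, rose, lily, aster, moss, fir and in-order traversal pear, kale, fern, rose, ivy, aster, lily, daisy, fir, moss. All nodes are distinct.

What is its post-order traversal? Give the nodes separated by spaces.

The first element of pre-order is the root; it splits in-order into left and right subtrees.
Root fern: left subtree has 2 nodes {pear, kale}, right has 7 {rose, ivy, aster, lily, daisy, fir, moss}.
  Root kale: left subtree has 1 node {pear}, right has 0 { }.
  Root daisy: left subtree has 4 nodes {rose, ivy, aster, lily}, right has 2 {fir, moss}.
    Root ivy: left subtree has 1 node {rose}, right has 2 {aster, lily}.
      Root lily: left subtree has 1 node {aster}, right has 0 { }.
    Root moss: left subtree has 1 node {fir}, right has 0 { }.

pear kale rose aster lily ivy fir moss daisy fern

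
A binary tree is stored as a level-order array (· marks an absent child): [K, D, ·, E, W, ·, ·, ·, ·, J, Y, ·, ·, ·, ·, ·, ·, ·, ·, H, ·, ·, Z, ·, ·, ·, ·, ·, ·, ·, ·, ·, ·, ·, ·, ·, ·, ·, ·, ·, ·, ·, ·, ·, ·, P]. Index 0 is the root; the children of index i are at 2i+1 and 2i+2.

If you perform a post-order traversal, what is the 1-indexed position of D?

Post-order visits the left subtree, then the right subtree, then the node.
At K: go left to D.
  At D: go left to E.
    E is a leaf — visit E.
  At D: go right to W.
    At W: go left to J.
      At J: go left to H.
        H is a leaf — visit H.
      At J: no right child.
      Visit J.
    At W: go right to Y.
      At Y: no left child.
      At Y: go right to Z.
        At Z: go left to P.
          P is a leaf — visit P.
        At Z: no right child.
        Visit Z.
      Visit Y.
    Visit W.
  Visit D.
At K: no right child.
Visit K.
Full post-order sequence: E, H, J, P, Z, Y, W, D, K.

8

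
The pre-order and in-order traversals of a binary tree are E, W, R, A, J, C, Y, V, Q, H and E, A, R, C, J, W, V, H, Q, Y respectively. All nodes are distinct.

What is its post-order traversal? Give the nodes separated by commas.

A, C, J, R, H, Q, V, Y, W, E

The first element of pre-order is the root; it splits in-order into left and right subtrees.
Root E: left subtree has 0 nodes { }, right has 9 {A, R, C, J, W, V, H, Q, Y}.
  Root W: left subtree has 4 nodes {A, R, C, J}, right has 4 {V, H, Q, Y}.
    Root R: left subtree has 1 node {A}, right has 2 {C, J}.
      Root J: left subtree has 1 node {C}, right has 0 { }.
    Root Y: left subtree has 3 nodes {V, H, Q}, right has 0 { }.
      Root V: left subtree has 0 nodes { }, right has 2 {H, Q}.
        Root Q: left subtree has 1 node {H}, right has 0 { }.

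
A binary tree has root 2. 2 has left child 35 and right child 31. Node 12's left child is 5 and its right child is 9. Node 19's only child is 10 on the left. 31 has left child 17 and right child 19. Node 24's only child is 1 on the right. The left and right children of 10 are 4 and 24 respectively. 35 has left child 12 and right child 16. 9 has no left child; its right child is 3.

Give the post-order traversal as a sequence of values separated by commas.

5, 3, 9, 12, 16, 35, 17, 4, 1, 24, 10, 19, 31, 2

Post-order visits the left subtree, then the right subtree, then the node.
At 2: go left to 35.
  At 35: go left to 12.
    At 12: go left to 5.
      5 is a leaf — visit 5.
    At 12: go right to 9.
      At 9: no left child.
      At 9: go right to 3.
        3 is a leaf — visit 3.
      Visit 9.
    Visit 12.
  At 35: go right to 16.
    16 is a leaf — visit 16.
  Visit 35.
At 2: go right to 31.
  At 31: go left to 17.
    17 is a leaf — visit 17.
  At 31: go right to 19.
    At 19: go left to 10.
      At 10: go left to 4.
        4 is a leaf — visit 4.
      At 10: go right to 24.
        At 24: no left child.
        At 24: go right to 1.
          1 is a leaf — visit 1.
        Visit 24.
      Visit 10.
    At 19: no right child.
    Visit 19.
  Visit 31.
Visit 2.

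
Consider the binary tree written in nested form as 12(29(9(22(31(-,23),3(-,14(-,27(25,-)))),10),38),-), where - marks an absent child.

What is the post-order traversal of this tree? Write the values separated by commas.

Post-order visits the left subtree, then the right subtree, then the node.
At 12: go left to 29.
  At 29: go left to 9.
    At 9: go left to 22.
      At 22: go left to 31.
        At 31: no left child.
        At 31: go right to 23.
          23 is a leaf — visit 23.
        Visit 31.
      At 22: go right to 3.
        At 3: no left child.
        At 3: go right to 14.
          At 14: no left child.
          At 14: go right to 27.
            At 27: go left to 25.
              25 is a leaf — visit 25.
            At 27: no right child.
            Visit 27.
          Visit 14.
        Visit 3.
      Visit 22.
    At 9: go right to 10.
      10 is a leaf — visit 10.
    Visit 9.
  At 29: go right to 38.
    38 is a leaf — visit 38.
  Visit 29.
At 12: no right child.
Visit 12.

23, 31, 25, 27, 14, 3, 22, 10, 9, 38, 29, 12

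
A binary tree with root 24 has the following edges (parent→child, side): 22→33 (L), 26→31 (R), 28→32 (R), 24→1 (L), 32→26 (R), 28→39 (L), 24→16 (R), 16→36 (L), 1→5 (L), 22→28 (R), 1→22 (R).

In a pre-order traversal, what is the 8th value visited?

32

Pre-order visits the node, then its left subtree, then its right subtree.
Visit 24.
At 24: go left to 1.
  Visit 1.
  At 1: go left to 5.
    5 is a leaf — visit 5.
  At 1: go right to 22.
    Visit 22.
    At 22: go left to 33.
      33 is a leaf — visit 33.
    At 22: go right to 28.
      Visit 28.
      At 28: go left to 39.
        39 is a leaf — visit 39.
      At 28: go right to 32.
        Visit 32.
        At 32: no left child.
        At 32: go right to 26.
          Visit 26.
          At 26: no left child.
          At 26: go right to 31.
            31 is a leaf — visit 31.
At 24: go right to 16.
  Visit 16.
  At 16: go left to 36.
    36 is a leaf — visit 36.
  At 16: no right child.
Full pre-order sequence: 24, 1, 5, 22, 33, 28, 39, 32, 26, 31, 16, 36.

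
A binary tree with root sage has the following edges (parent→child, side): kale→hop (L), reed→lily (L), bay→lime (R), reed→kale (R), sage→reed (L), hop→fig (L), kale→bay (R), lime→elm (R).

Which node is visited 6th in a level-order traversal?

Level-order visits nodes level by level from the root, left to right within each level.
Level 0: sage
Level 1: reed
Level 2: lily, kale
Level 3: hop, bay
Level 4: fig, lime
Level 5: elm
Full level-order sequence: sage, reed, lily, kale, hop, bay, fig, lime, elm.

bay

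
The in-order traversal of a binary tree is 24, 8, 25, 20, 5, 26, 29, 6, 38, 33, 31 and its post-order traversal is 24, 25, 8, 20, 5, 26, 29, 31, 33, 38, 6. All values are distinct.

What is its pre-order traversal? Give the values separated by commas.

The last element of post-order is the root; it splits in-order into left and right subtrees.
Root 6: left subtree has 7 nodes {24, 8, 25, 20, 5, 26, 29}, right has 3 {38, 33, 31}.
  Root 29: left subtree has 6 nodes {24, 8, 25, 20, 5, 26}, right has 0 { }.
    Root 26: left subtree has 5 nodes {24, 8, 25, 20, 5}, right has 0 { }.
      Root 5: left subtree has 4 nodes {24, 8, 25, 20}, right has 0 { }.
        Root 20: left subtree has 3 nodes {24, 8, 25}, right has 0 { }.
          Root 8: left subtree has 1 node {24}, right has 1 {25}.
  Root 38: left subtree has 0 nodes { }, right has 2 {33, 31}.
    Root 33: left subtree has 0 nodes { }, right has 1 {31}.

6, 29, 26, 5, 20, 8, 24, 25, 38, 33, 31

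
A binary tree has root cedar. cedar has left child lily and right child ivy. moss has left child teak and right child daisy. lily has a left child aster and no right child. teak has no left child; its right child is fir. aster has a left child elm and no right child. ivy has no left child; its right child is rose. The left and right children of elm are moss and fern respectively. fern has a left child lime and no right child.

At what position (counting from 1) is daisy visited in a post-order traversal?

3

Post-order visits the left subtree, then the right subtree, then the node.
At cedar: go left to lily.
  At lily: go left to aster.
    At aster: go left to elm.
      At elm: go left to moss.
        At moss: go left to teak.
          At teak: no left child.
          At teak: go right to fir.
            fir is a leaf — visit fir.
          Visit teak.
        At moss: go right to daisy.
          daisy is a leaf — visit daisy.
        Visit moss.
      At elm: go right to fern.
        At fern: go left to lime.
          lime is a leaf — visit lime.
        At fern: no right child.
        Visit fern.
      Visit elm.
    At aster: no right child.
    Visit aster.
  At lily: no right child.
  Visit lily.
At cedar: go right to ivy.
  At ivy: no left child.
  At ivy: go right to rose.
    rose is a leaf — visit rose.
  Visit ivy.
Visit cedar.
Full post-order sequence: fir, teak, daisy, moss, lime, fern, elm, aster, lily, rose, ivy, cedar.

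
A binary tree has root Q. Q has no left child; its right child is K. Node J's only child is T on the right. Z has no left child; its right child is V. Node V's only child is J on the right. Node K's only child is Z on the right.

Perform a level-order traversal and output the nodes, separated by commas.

Q, K, Z, V, J, T

Level-order visits nodes level by level from the root, left to right within each level.
Level 0: Q
Level 1: K
Level 2: Z
Level 3: V
Level 4: J
Level 5: T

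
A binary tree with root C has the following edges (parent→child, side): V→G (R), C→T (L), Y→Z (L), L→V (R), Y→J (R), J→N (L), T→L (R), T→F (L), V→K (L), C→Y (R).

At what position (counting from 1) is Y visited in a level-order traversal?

3

Level-order visits nodes level by level from the root, left to right within each level.
Level 0: C
Level 1: T, Y
Level 2: F, L, Z, J
Level 3: V, N
Level 4: K, G
Full level-order sequence: C, T, Y, F, L, Z, J, V, N, K, G.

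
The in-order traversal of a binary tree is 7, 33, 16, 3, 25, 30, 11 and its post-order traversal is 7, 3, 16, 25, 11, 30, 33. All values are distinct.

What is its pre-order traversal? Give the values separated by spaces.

33 7 30 25 16 3 11

The last element of post-order is the root; it splits in-order into left and right subtrees.
Root 33: left subtree has 1 node {7}, right has 5 {16, 3, 25, 30, 11}.
  Root 30: left subtree has 3 nodes {16, 3, 25}, right has 1 {11}.
    Root 25: left subtree has 2 nodes {16, 3}, right has 0 { }.
      Root 16: left subtree has 0 nodes { }, right has 1 {3}.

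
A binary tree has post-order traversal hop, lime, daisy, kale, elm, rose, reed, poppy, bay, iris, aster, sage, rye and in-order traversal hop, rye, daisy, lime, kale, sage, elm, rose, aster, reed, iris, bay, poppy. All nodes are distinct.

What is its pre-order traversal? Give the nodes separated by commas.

rye, hop, sage, kale, daisy, lime, aster, rose, elm, iris, reed, bay, poppy

The last element of post-order is the root; it splits in-order into left and right subtrees.
Root rye: left subtree has 1 node {hop}, right has 11 {daisy, lime, kale, sage, elm, rose, aster, reed, iris, bay, poppy}.
  Root sage: left subtree has 3 nodes {daisy, lime, kale}, right has 7 {elm, rose, aster, reed, iris, bay, poppy}.
    Root kale: left subtree has 2 nodes {daisy, lime}, right has 0 { }.
      Root daisy: left subtree has 0 nodes { }, right has 1 {lime}.
    Root aster: left subtree has 2 nodes {elm, rose}, right has 4 {reed, iris, bay, poppy}.
      Root rose: left subtree has 1 node {elm}, right has 0 { }.
      Root iris: left subtree has 1 node {reed}, right has 2 {bay, poppy}.
        Root bay: left subtree has 0 nodes { }, right has 1 {poppy}.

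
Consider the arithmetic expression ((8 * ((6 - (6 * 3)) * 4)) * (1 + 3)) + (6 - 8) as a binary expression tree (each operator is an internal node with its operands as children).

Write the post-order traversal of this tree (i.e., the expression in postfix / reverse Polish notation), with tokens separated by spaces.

Post-order on an expression tree gives postfix notation: for each operator, emit left operand, right operand, then the operator.

8 6 6 3 * - 4 * * 1 3 + * 6 8 - +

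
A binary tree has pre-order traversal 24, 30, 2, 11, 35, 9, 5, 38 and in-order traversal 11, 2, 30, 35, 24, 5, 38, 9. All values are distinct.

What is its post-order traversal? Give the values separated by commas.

11, 2, 35, 30, 38, 5, 9, 24

The first element of pre-order is the root; it splits in-order into left and right subtrees.
Root 24: left subtree has 4 nodes {11, 2, 30, 35}, right has 3 {5, 38, 9}.
  Root 30: left subtree has 2 nodes {11, 2}, right has 1 {35}.
    Root 2: left subtree has 1 node {11}, right has 0 { }.
  Root 9: left subtree has 2 nodes {5, 38}, right has 0 { }.
    Root 5: left subtree has 0 nodes { }, right has 1 {38}.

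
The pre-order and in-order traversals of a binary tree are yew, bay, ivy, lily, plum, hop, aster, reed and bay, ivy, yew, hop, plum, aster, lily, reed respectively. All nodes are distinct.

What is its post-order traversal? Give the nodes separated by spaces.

ivy bay hop aster plum reed lily yew

The first element of pre-order is the root; it splits in-order into left and right subtrees.
Root yew: left subtree has 2 nodes {bay, ivy}, right has 5 {hop, plum, aster, lily, reed}.
  Root bay: left subtree has 0 nodes { }, right has 1 {ivy}.
  Root lily: left subtree has 3 nodes {hop, plum, aster}, right has 1 {reed}.
    Root plum: left subtree has 1 node {hop}, right has 1 {aster}.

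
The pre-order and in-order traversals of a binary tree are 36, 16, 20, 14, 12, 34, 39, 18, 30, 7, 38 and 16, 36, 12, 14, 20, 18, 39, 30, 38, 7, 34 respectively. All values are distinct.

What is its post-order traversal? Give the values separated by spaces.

The first element of pre-order is the root; it splits in-order into left and right subtrees.
Root 36: left subtree has 1 node {16}, right has 9 {12, 14, 20, 18, 39, 30, 38, 7, 34}.
  Root 20: left subtree has 2 nodes {12, 14}, right has 6 {18, 39, 30, 38, 7, 34}.
    Root 14: left subtree has 1 node {12}, right has 0 { }.
    Root 34: left subtree has 5 nodes {18, 39, 30, 38, 7}, right has 0 { }.
      Root 39: left subtree has 1 node {18}, right has 3 {30, 38, 7}.
        Root 30: left subtree has 0 nodes { }, right has 2 {38, 7}.
          Root 7: left subtree has 1 node {38}, right has 0 { }.

16 12 14 18 38 7 30 39 34 20 36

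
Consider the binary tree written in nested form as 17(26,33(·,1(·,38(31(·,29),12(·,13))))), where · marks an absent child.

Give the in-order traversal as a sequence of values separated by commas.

26, 17, 33, 1, 31, 29, 38, 12, 13

In-order visits the left subtree, then the node, then the right subtree.
At 17: go left to 26.
  26 is a leaf — visit 26.
Visit 17.
At 17: go right to 33.
  At 33: no left child.
  Visit 33.
  At 33: go right to 1.
    At 1: no left child.
    Visit 1.
    At 1: go right to 38.
      At 38: go left to 31.
        At 31: no left child.
        Visit 31.
        At 31: go right to 29.
          29 is a leaf — visit 29.
      Visit 38.
      At 38: go right to 12.
        At 12: no left child.
        Visit 12.
        At 12: go right to 13.
          13 is a leaf — visit 13.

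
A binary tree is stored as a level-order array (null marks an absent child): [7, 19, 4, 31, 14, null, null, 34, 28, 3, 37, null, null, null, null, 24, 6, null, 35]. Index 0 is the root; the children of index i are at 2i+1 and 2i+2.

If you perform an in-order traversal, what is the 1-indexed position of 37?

In-order visits the left subtree, then the node, then the right subtree.
At 7: go left to 19.
  At 19: go left to 31.
    At 31: go left to 34.
      At 34: go left to 24.
        24 is a leaf — visit 24.
      Visit 34.
      At 34: go right to 6.
        6 is a leaf — visit 6.
    Visit 31.
    At 31: go right to 28.
      At 28: no left child.
      Visit 28.
      At 28: go right to 35.
        35 is a leaf — visit 35.
  Visit 19.
  At 19: go right to 14.
    At 14: go left to 3.
      3 is a leaf — visit 3.
    Visit 14.
    At 14: go right to 37.
      37 is a leaf — visit 37.
Visit 7.
At 7: go right to 4.
  4 is a leaf — visit 4.
Full in-order sequence: 24, 34, 6, 31, 28, 35, 19, 3, 14, 37, 7, 4.

10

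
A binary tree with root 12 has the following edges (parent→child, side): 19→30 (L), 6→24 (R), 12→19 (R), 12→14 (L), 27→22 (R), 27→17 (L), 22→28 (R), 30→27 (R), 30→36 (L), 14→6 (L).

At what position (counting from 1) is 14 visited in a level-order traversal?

2

Level-order visits nodes level by level from the root, left to right within each level.
Level 0: 12
Level 1: 14, 19
Level 2: 6, 30
Level 3: 24, 36, 27
Level 4: 17, 22
Level 5: 28
Full level-order sequence: 12, 14, 19, 6, 30, 24, 36, 27, 17, 22, 28.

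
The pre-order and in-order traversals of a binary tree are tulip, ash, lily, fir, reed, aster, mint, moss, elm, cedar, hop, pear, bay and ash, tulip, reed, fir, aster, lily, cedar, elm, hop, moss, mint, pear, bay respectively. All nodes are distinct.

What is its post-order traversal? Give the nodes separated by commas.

The first element of pre-order is the root; it splits in-order into left and right subtrees.
Root tulip: left subtree has 1 node {ash}, right has 11 {reed, fir, aster, lily, cedar, elm, hop, moss, mint, pear, bay}.
  Root lily: left subtree has 3 nodes {reed, fir, aster}, right has 7 {cedar, elm, hop, moss, mint, pear, bay}.
    Root fir: left subtree has 1 node {reed}, right has 1 {aster}.
    Root mint: left subtree has 4 nodes {cedar, elm, hop, moss}, right has 2 {pear, bay}.
      Root moss: left subtree has 3 nodes {cedar, elm, hop}, right has 0 { }.
        Root elm: left subtree has 1 node {cedar}, right has 1 {hop}.
      Root pear: left subtree has 0 nodes { }, right has 1 {bay}.

ash, reed, aster, fir, cedar, hop, elm, moss, bay, pear, mint, lily, tulip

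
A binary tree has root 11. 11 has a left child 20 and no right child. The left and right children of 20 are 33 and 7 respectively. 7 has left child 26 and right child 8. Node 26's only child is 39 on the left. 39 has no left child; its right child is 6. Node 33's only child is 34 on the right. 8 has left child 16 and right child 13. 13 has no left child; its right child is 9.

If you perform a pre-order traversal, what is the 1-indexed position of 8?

Pre-order visits the node, then its left subtree, then its right subtree.
Visit 11.
At 11: go left to 20.
  Visit 20.
  At 20: go left to 33.
    Visit 33.
    At 33: no left child.
    At 33: go right to 34.
      34 is a leaf — visit 34.
  At 20: go right to 7.
    Visit 7.
    At 7: go left to 26.
      Visit 26.
      At 26: go left to 39.
        Visit 39.
        At 39: no left child.
        At 39: go right to 6.
          6 is a leaf — visit 6.
      At 26: no right child.
    At 7: go right to 8.
      Visit 8.
      At 8: go left to 16.
        16 is a leaf — visit 16.
      At 8: go right to 13.
        Visit 13.
        At 13: no left child.
        At 13: go right to 9.
          9 is a leaf — visit 9.
At 11: no right child.
Full pre-order sequence: 11, 20, 33, 34, 7, 26, 39, 6, 8, 16, 13, 9.

9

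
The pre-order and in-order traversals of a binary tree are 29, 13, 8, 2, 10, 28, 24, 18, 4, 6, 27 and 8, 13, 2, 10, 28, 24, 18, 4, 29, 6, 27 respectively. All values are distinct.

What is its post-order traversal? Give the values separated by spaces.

The first element of pre-order is the root; it splits in-order into left and right subtrees.
Root 29: left subtree has 8 nodes {8, 13, 2, 10, 28, 24, 18, 4}, right has 2 {6, 27}.
  Root 13: left subtree has 1 node {8}, right has 6 {2, 10, 28, 24, 18, 4}.
    Root 2: left subtree has 0 nodes { }, right has 5 {10, 28, 24, 18, 4}.
      Root 10: left subtree has 0 nodes { }, right has 4 {28, 24, 18, 4}.
        Root 28: left subtree has 0 nodes { }, right has 3 {24, 18, 4}.
          Root 24: left subtree has 0 nodes { }, right has 2 {18, 4}.
            Root 18: left subtree has 0 nodes { }, right has 1 {4}.
  Root 6: left subtree has 0 nodes { }, right has 1 {27}.

8 4 18 24 28 10 2 13 27 6 29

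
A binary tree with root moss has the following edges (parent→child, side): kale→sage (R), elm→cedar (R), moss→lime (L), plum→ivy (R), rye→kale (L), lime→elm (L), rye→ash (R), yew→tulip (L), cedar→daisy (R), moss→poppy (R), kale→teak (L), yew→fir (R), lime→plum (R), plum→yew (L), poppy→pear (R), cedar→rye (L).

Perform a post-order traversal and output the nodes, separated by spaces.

teak sage kale ash rye daisy cedar elm tulip fir yew ivy plum lime pear poppy moss

Post-order visits the left subtree, then the right subtree, then the node.
At moss: go left to lime.
  At lime: go left to elm.
    At elm: no left child.
    At elm: go right to cedar.
      At cedar: go left to rye.
        At rye: go left to kale.
          At kale: go left to teak.
            teak is a leaf — visit teak.
          At kale: go right to sage.
            sage is a leaf — visit sage.
          Visit kale.
        At rye: go right to ash.
          ash is a leaf — visit ash.
        Visit rye.
      At cedar: go right to daisy.
        daisy is a leaf — visit daisy.
      Visit cedar.
    Visit elm.
  At lime: go right to plum.
    At plum: go left to yew.
      At yew: go left to tulip.
        tulip is a leaf — visit tulip.
      At yew: go right to fir.
        fir is a leaf — visit fir.
      Visit yew.
    At plum: go right to ivy.
      ivy is a leaf — visit ivy.
    Visit plum.
  Visit lime.
At moss: go right to poppy.
  At poppy: no left child.
  At poppy: go right to pear.
    pear is a leaf — visit pear.
  Visit poppy.
Visit moss.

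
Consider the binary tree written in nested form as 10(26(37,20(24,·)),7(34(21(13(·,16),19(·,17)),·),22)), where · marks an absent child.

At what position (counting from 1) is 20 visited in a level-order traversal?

Level-order visits nodes level by level from the root, left to right within each level.
Level 0: 10
Level 1: 26, 7
Level 2: 37, 20, 34, 22
Level 3: 24, 21
Level 4: 13, 19
Level 5: 16, 17
Full level-order sequence: 10, 26, 7, 37, 20, 34, 22, 24, 21, 13, 19, 16, 17.

5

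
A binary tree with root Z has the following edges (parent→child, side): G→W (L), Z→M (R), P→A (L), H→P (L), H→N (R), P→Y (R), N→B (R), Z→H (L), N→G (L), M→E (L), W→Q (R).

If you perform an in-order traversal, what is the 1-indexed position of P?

2

In-order visits the left subtree, then the node, then the right subtree.
At Z: go left to H.
  At H: go left to P.
    At P: go left to A.
      A is a leaf — visit A.
    Visit P.
    At P: go right to Y.
      Y is a leaf — visit Y.
  Visit H.
  At H: go right to N.
    At N: go left to G.
      At G: go left to W.
        At W: no left child.
        Visit W.
        At W: go right to Q.
          Q is a leaf — visit Q.
      Visit G.
      At G: no right child.
    Visit N.
    At N: go right to B.
      B is a leaf — visit B.
Visit Z.
At Z: go right to M.
  At M: go left to E.
    E is a leaf — visit E.
  Visit M.
  At M: no right child.
Full in-order sequence: A, P, Y, H, W, Q, G, N, B, Z, E, M.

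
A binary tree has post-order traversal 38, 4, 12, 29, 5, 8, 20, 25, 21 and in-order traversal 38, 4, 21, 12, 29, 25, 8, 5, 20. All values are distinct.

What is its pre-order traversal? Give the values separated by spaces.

21 4 38 25 29 12 20 8 5

The last element of post-order is the root; it splits in-order into left and right subtrees.
Root 21: left subtree has 2 nodes {38, 4}, right has 6 {12, 29, 25, 8, 5, 20}.
  Root 4: left subtree has 1 node {38}, right has 0 { }.
  Root 25: left subtree has 2 nodes {12, 29}, right has 3 {8, 5, 20}.
    Root 29: left subtree has 1 node {12}, right has 0 { }.
    Root 20: left subtree has 2 nodes {8, 5}, right has 0 { }.
      Root 8: left subtree has 0 nodes { }, right has 1 {5}.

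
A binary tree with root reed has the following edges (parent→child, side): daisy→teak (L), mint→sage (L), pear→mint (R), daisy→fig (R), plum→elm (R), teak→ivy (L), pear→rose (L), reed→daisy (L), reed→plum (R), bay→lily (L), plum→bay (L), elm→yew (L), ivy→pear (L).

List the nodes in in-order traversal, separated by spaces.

In-order visits the left subtree, then the node, then the right subtree.
At reed: go left to daisy.
  At daisy: go left to teak.
    At teak: go left to ivy.
      At ivy: go left to pear.
        At pear: go left to rose.
          rose is a leaf — visit rose.
        Visit pear.
        At pear: go right to mint.
          At mint: go left to sage.
            sage is a leaf — visit sage.
          Visit mint.
          At mint: no right child.
      Visit ivy.
      At ivy: no right child.
    Visit teak.
    At teak: no right child.
  Visit daisy.
  At daisy: go right to fig.
    fig is a leaf — visit fig.
Visit reed.
At reed: go right to plum.
  At plum: go left to bay.
    At bay: go left to lily.
      lily is a leaf — visit lily.
    Visit bay.
    At bay: no right child.
  Visit plum.
  At plum: go right to elm.
    At elm: go left to yew.
      yew is a leaf — visit yew.
    Visit elm.
    At elm: no right child.

rose pear sage mint ivy teak daisy fig reed lily bay plum yew elm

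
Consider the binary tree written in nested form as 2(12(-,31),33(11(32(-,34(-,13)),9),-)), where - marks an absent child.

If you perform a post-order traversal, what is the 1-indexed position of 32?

5

Post-order visits the left subtree, then the right subtree, then the node.
At 2: go left to 12.
  At 12: no left child.
  At 12: go right to 31.
    31 is a leaf — visit 31.
  Visit 12.
At 2: go right to 33.
  At 33: go left to 11.
    At 11: go left to 32.
      At 32: no left child.
      At 32: go right to 34.
        At 34: no left child.
        At 34: go right to 13.
          13 is a leaf — visit 13.
        Visit 34.
      Visit 32.
    At 11: go right to 9.
      9 is a leaf — visit 9.
    Visit 11.
  At 33: no right child.
  Visit 33.
Visit 2.
Full post-order sequence: 31, 12, 13, 34, 32, 9, 11, 33, 2.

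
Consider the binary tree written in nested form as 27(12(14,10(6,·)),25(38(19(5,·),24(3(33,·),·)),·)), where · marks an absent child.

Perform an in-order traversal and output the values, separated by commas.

14, 12, 6, 10, 27, 5, 19, 38, 33, 3, 24, 25

In-order visits the left subtree, then the node, then the right subtree.
At 27: go left to 12.
  At 12: go left to 14.
    14 is a leaf — visit 14.
  Visit 12.
  At 12: go right to 10.
    At 10: go left to 6.
      6 is a leaf — visit 6.
    Visit 10.
    At 10: no right child.
Visit 27.
At 27: go right to 25.
  At 25: go left to 38.
    At 38: go left to 19.
      At 19: go left to 5.
        5 is a leaf — visit 5.
      Visit 19.
      At 19: no right child.
    Visit 38.
    At 38: go right to 24.
      At 24: go left to 3.
        At 3: go left to 33.
          33 is a leaf — visit 33.
        Visit 3.
        At 3: no right child.
      Visit 24.
      At 24: no right child.
  Visit 25.
  At 25: no right child.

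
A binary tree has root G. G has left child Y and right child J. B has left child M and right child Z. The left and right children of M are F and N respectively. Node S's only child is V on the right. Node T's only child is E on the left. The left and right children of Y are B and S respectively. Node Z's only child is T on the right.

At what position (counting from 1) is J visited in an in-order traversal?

In-order visits the left subtree, then the node, then the right subtree.
At G: go left to Y.
  At Y: go left to B.
    At B: go left to M.
      At M: go left to F.
        F is a leaf — visit F.
      Visit M.
      At M: go right to N.
        N is a leaf — visit N.
    Visit B.
    At B: go right to Z.
      At Z: no left child.
      Visit Z.
      At Z: go right to T.
        At T: go left to E.
          E is a leaf — visit E.
        Visit T.
        At T: no right child.
  Visit Y.
  At Y: go right to S.
    At S: no left child.
    Visit S.
    At S: go right to V.
      V is a leaf — visit V.
Visit G.
At G: go right to J.
  J is a leaf — visit J.
Full in-order sequence: F, M, N, B, Z, E, T, Y, S, V, G, J.

12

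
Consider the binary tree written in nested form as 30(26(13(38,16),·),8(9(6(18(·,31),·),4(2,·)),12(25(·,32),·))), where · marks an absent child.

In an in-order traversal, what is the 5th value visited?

In-order visits the left subtree, then the node, then the right subtree.
At 30: go left to 26.
  At 26: go left to 13.
    At 13: go left to 38.
      38 is a leaf — visit 38.
    Visit 13.
    At 13: go right to 16.
      16 is a leaf — visit 16.
  Visit 26.
  At 26: no right child.
Visit 30.
At 30: go right to 8.
  At 8: go left to 9.
    At 9: go left to 6.
      At 6: go left to 18.
        At 18: no left child.
        Visit 18.
        At 18: go right to 31.
          31 is a leaf — visit 31.
      Visit 6.
      At 6: no right child.
    Visit 9.
    At 9: go right to 4.
      At 4: go left to 2.
        2 is a leaf — visit 2.
      Visit 4.
      At 4: no right child.
  Visit 8.
  At 8: go right to 12.
    At 12: go left to 25.
      At 25: no left child.
      Visit 25.
      At 25: go right to 32.
        32 is a leaf — visit 32.
    Visit 12.
    At 12: no right child.
Full in-order sequence: 38, 13, 16, 26, 30, 18, 31, 6, 9, 2, 4, 8, 25, 32, 12.

30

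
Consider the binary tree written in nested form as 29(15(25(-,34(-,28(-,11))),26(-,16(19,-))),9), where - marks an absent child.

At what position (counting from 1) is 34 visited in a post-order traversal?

3

Post-order visits the left subtree, then the right subtree, then the node.
At 29: go left to 15.
  At 15: go left to 25.
    At 25: no left child.
    At 25: go right to 34.
      At 34: no left child.
      At 34: go right to 28.
        At 28: no left child.
        At 28: go right to 11.
          11 is a leaf — visit 11.
        Visit 28.
      Visit 34.
    Visit 25.
  At 15: go right to 26.
    At 26: no left child.
    At 26: go right to 16.
      At 16: go left to 19.
        19 is a leaf — visit 19.
      At 16: no right child.
      Visit 16.
    Visit 26.
  Visit 15.
At 29: go right to 9.
  9 is a leaf — visit 9.
Visit 29.
Full post-order sequence: 11, 28, 34, 25, 19, 16, 26, 15, 9, 29.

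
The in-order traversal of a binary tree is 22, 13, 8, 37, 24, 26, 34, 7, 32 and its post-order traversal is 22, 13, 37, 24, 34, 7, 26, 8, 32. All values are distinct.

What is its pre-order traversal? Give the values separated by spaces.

The last element of post-order is the root; it splits in-order into left and right subtrees.
Root 32: left subtree has 8 nodes {22, 13, 8, 37, 24, 26, 34, 7}, right has 0 { }.
  Root 8: left subtree has 2 nodes {22, 13}, right has 5 {37, 24, 26, 34, 7}.
    Root 13: left subtree has 1 node {22}, right has 0 { }.
    Root 26: left subtree has 2 nodes {37, 24}, right has 2 {34, 7}.
      Root 24: left subtree has 1 node {37}, right has 0 { }.
      Root 7: left subtree has 1 node {34}, right has 0 { }.

32 8 13 22 26 24 37 7 34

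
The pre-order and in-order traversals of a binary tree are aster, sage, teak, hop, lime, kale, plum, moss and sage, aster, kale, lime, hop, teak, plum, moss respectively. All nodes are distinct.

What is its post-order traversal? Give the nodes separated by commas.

The first element of pre-order is the root; it splits in-order into left and right subtrees.
Root aster: left subtree has 1 node {sage}, right has 6 {kale, lime, hop, teak, plum, moss}.
  Root teak: left subtree has 3 nodes {kale, lime, hop}, right has 2 {plum, moss}.
    Root hop: left subtree has 2 nodes {kale, lime}, right has 0 { }.
      Root lime: left subtree has 1 node {kale}, right has 0 { }.
    Root plum: left subtree has 0 nodes { }, right has 1 {moss}.

sage, kale, lime, hop, moss, plum, teak, aster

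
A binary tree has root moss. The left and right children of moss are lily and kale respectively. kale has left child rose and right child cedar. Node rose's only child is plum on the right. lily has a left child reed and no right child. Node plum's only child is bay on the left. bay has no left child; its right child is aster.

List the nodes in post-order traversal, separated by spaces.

reed lily aster bay plum rose cedar kale moss

Post-order visits the left subtree, then the right subtree, then the node.
At moss: go left to lily.
  At lily: go left to reed.
    reed is a leaf — visit reed.
  At lily: no right child.
  Visit lily.
At moss: go right to kale.
  At kale: go left to rose.
    At rose: no left child.
    At rose: go right to plum.
      At plum: go left to bay.
        At bay: no left child.
        At bay: go right to aster.
          aster is a leaf — visit aster.
        Visit bay.
      At plum: no right child.
      Visit plum.
    Visit rose.
  At kale: go right to cedar.
    cedar is a leaf — visit cedar.
  Visit kale.
Visit moss.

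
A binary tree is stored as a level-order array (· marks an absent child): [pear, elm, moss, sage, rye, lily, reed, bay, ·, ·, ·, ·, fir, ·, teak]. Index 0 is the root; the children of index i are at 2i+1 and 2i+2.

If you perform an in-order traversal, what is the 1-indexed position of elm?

3

In-order visits the left subtree, then the node, then the right subtree.
At pear: go left to elm.
  At elm: go left to sage.
    At sage: go left to bay.
      bay is a leaf — visit bay.
    Visit sage.
    At sage: no right child.
  Visit elm.
  At elm: go right to rye.
    rye is a leaf — visit rye.
Visit pear.
At pear: go right to moss.
  At moss: go left to lily.
    At lily: no left child.
    Visit lily.
    At lily: go right to fir.
      fir is a leaf — visit fir.
  Visit moss.
  At moss: go right to reed.
    At reed: no left child.
    Visit reed.
    At reed: go right to teak.
      teak is a leaf — visit teak.
Full in-order sequence: bay, sage, elm, rye, pear, lily, fir, moss, reed, teak.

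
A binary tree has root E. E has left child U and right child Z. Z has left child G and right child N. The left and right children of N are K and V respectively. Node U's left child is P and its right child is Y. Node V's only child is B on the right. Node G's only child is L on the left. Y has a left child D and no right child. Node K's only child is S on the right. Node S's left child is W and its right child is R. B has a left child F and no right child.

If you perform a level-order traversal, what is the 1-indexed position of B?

Level-order visits nodes level by level from the root, left to right within each level.
Level 0: E
Level 1: U, Z
Level 2: P, Y, G, N
Level 3: D, L, K, V
Level 4: S, B
Level 5: W, R, F
Full level-order sequence: E, U, Z, P, Y, G, N, D, L, K, V, S, B, W, R, F.

13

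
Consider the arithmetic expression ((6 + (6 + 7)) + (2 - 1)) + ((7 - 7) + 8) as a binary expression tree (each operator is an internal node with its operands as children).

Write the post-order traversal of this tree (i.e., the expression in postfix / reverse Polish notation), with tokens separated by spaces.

Post-order on an expression tree gives postfix notation: for each operator, emit left operand, right operand, then the operator.

6 6 7 + + 2 1 - + 7 7 - 8 + +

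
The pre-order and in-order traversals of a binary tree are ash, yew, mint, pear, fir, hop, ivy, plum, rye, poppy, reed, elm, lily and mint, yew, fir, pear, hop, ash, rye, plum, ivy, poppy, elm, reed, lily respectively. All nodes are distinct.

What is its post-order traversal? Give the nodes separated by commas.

mint, fir, hop, pear, yew, rye, plum, elm, lily, reed, poppy, ivy, ash

The first element of pre-order is the root; it splits in-order into left and right subtrees.
Root ash: left subtree has 5 nodes {mint, yew, fir, pear, hop}, right has 7 {rye, plum, ivy, poppy, elm, reed, lily}.
  Root yew: left subtree has 1 node {mint}, right has 3 {fir, pear, hop}.
    Root pear: left subtree has 1 node {fir}, right has 1 {hop}.
  Root ivy: left subtree has 2 nodes {rye, plum}, right has 4 {poppy, elm, reed, lily}.
    Root plum: left subtree has 1 node {rye}, right has 0 { }.
    Root poppy: left subtree has 0 nodes { }, right has 3 {elm, reed, lily}.
      Root reed: left subtree has 1 node {elm}, right has 1 {lily}.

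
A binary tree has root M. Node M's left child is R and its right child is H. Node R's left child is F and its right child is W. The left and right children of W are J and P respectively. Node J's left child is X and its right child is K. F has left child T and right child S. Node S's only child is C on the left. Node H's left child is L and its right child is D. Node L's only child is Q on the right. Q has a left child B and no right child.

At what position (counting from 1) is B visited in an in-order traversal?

13

In-order visits the left subtree, then the node, then the right subtree.
At M: go left to R.
  At R: go left to F.
    At F: go left to T.
      T is a leaf — visit T.
    Visit F.
    At F: go right to S.
      At S: go left to C.
        C is a leaf — visit C.
      Visit S.
      At S: no right child.
  Visit R.
  At R: go right to W.
    At W: go left to J.
      At J: go left to X.
        X is a leaf — visit X.
      Visit J.
      At J: go right to K.
        K is a leaf — visit K.
    Visit W.
    At W: go right to P.
      P is a leaf — visit P.
Visit M.
At M: go right to H.
  At H: go left to L.
    At L: no left child.
    Visit L.
    At L: go right to Q.
      At Q: go left to B.
        B is a leaf — visit B.
      Visit Q.
      At Q: no right child.
  Visit H.
  At H: go right to D.
    D is a leaf — visit D.
Full in-order sequence: T, F, C, S, R, X, J, K, W, P, M, L, B, Q, H, D.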